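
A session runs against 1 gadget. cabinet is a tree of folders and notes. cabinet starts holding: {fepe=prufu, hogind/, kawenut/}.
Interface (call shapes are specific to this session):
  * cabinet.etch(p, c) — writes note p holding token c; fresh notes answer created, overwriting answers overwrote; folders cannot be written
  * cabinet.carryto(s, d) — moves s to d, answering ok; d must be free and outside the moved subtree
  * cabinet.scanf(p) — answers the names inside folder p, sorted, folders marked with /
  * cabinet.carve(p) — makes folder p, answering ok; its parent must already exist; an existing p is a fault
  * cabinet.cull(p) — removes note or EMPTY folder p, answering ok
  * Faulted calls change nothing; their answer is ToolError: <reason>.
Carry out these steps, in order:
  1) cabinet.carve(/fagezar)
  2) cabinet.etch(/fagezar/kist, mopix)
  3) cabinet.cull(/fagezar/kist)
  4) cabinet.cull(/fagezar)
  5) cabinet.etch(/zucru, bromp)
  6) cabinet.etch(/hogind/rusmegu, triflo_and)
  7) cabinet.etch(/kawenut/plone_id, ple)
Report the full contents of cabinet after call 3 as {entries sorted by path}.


[in] cabinet.carve p→/fagezar
[out] ok
[in] cabinet.etch p→/fagezar/kist c→mopix
[out] created
[in] cabinet.cull p→/fagezar/kist
[out] ok
[in] cabinet.cull p→/fagezar
[out] ok
[in] cabinet.etch p→/zucru c→bromp
[out] created
[in] cabinet.etch p→/hogind/rusmegu c→triflo_and
[out] created
[in] cabinet.etch p→/kawenut/plone_id c→ple
[out] created

Answer: {fagezar/, fepe=prufu, hogind/, kawenut/}


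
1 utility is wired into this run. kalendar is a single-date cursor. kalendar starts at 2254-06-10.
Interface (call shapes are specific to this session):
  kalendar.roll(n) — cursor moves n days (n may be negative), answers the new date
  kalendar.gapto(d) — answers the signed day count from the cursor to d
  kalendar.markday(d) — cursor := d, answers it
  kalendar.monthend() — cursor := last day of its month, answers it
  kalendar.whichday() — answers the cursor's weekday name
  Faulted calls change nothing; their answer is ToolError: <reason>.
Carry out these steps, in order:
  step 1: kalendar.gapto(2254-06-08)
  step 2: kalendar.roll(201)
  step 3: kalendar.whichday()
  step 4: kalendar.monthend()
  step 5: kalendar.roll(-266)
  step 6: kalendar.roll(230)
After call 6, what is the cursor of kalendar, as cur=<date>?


Answer: cur=2254-11-25

Derivation:
Do: kalendar.gapto[d: 2254-06-08]
See: -2
Do: kalendar.roll[n: 201]
See: 2254-12-28
Do: kalendar.whichday[]
See: Thursday
Do: kalendar.monthend[]
See: 2254-12-31
Do: kalendar.roll[n: -266]
See: 2254-04-09
Do: kalendar.roll[n: 230]
See: 2254-11-25


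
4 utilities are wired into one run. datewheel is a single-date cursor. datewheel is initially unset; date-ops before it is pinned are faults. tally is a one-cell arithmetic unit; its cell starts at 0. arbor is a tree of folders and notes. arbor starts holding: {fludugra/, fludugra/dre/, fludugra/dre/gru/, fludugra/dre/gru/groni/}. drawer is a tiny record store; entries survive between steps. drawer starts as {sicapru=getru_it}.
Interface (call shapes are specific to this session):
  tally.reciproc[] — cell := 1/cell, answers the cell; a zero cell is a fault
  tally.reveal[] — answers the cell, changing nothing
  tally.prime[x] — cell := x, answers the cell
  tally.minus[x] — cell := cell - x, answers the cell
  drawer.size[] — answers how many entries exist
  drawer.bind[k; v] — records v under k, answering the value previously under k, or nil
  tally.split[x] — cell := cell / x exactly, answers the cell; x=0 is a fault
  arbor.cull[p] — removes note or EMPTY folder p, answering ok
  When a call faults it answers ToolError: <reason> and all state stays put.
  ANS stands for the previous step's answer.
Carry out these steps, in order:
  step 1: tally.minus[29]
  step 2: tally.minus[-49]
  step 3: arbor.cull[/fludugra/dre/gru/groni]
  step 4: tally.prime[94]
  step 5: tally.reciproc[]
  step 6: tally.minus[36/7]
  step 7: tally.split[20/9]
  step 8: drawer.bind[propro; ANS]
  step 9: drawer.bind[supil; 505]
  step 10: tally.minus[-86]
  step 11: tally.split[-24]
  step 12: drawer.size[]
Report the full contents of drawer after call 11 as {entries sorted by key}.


Answer: {propro=-30393/13160, sicapru=getru_it, supil=505}

Derivation:
>> tally.minus(x: 29)
<< -29
>> tally.minus(x: -49)
<< 20
>> arbor.cull(p: /fludugra/dre/gru/groni)
<< ok
>> tally.prime(x: 94)
<< 94
>> tally.reciproc()
<< 1/94
>> tally.minus(x: 36/7)
<< -3377/658
>> tally.split(x: 20/9)
<< -30393/13160
>> drawer.bind(k: propro, v: ANS)
<< nil
>> drawer.bind(k: supil, v: 505)
<< nil
>> tally.minus(x: -86)
<< 1101367/13160
>> tally.split(x: -24)
<< -1101367/315840
>> drawer.size()
<< 3


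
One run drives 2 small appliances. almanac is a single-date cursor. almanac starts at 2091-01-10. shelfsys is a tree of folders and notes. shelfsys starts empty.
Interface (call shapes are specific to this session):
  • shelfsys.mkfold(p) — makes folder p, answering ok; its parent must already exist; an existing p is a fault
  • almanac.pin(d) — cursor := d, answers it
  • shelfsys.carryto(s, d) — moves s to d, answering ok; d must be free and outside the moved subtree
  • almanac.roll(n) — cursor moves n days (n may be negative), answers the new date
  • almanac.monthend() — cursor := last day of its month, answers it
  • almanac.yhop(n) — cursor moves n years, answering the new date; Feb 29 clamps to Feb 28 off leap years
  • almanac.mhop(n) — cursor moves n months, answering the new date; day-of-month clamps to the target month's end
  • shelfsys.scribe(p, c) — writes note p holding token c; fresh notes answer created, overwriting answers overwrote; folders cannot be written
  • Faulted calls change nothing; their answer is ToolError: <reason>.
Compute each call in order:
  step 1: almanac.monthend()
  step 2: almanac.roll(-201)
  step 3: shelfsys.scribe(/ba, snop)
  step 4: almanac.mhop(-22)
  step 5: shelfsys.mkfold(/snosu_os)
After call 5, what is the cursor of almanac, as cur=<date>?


Now I run almanac.monthend(), — result: 2091-01-31.
I invoke almanac.roll on n='-201', giving 2090-07-14.
I call shelfsys.scribe on p='/ba', c='snop', and see created.
Invoking almanac.mhop on n='-22', yielding 2088-09-14.
Then shelfsys.mkfold on p='/snosu_os', and see ok.

Answer: cur=2088-09-14


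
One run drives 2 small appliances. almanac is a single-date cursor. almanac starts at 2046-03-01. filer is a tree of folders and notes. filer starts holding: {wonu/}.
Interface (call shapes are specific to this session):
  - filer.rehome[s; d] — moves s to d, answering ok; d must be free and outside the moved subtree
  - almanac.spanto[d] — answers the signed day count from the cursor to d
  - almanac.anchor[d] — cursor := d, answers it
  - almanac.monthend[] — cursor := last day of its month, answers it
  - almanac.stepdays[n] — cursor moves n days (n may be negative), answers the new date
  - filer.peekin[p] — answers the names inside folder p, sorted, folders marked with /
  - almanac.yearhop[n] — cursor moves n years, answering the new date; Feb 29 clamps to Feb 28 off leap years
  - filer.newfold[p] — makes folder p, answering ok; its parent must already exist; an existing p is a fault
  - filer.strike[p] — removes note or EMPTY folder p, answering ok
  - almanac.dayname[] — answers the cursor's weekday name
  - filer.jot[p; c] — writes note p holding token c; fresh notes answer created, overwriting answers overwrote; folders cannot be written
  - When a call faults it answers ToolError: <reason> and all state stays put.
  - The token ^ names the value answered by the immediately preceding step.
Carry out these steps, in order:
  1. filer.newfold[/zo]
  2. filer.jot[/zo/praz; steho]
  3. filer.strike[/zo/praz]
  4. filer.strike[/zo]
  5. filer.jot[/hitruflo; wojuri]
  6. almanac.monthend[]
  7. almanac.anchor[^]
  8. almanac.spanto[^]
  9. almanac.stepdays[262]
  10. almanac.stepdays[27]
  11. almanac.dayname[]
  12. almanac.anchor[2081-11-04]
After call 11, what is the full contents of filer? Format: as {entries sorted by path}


Using newfold(p→/zo), and get ok.
Next I call jot(p→/zo/praz, c→steho), and observe created.
I try strike(p→/zo/praz): ok.
I call strike(p→/zo): ok.
Then jot(p→/hitruflo, c→wojuri): created.
Invoking monthend, → 2046-03-31.
Then anchor(d→^), yielding 2046-03-31.
Now I run spanto(d→^), → 0.
Invoking stepdays(n→262), which returns 2046-12-18.
Using stepdays(n→27), → 2047-01-14.
I invoke dayname, and get Monday.
I try anchor(d→2081-11-04), and see 2081-11-04.

Answer: {hitruflo=wojuri, wonu/}


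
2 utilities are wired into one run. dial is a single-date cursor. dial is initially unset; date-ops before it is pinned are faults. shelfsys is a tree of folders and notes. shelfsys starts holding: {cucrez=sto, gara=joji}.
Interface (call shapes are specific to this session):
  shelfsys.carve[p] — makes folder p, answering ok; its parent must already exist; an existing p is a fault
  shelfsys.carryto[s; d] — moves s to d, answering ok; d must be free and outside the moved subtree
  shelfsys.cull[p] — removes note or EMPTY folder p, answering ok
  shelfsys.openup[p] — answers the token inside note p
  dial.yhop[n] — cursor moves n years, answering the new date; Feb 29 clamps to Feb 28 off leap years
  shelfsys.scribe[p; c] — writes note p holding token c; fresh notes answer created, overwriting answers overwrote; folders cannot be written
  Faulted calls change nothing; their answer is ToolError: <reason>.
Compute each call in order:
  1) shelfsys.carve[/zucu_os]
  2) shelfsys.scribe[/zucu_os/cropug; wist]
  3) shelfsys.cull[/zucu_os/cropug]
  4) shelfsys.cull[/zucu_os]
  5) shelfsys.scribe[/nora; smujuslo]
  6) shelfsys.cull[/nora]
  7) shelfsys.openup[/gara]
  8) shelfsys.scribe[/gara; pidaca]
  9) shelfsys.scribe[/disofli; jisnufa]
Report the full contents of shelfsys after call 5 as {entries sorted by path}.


Answer: {cucrez=sto, gara=joji, nora=smujuslo}

Derivation:
>>> carve p: /zucu_os
= ok
>>> scribe p: /zucu_os/cropug c: wist
= created
>>> cull p: /zucu_os/cropug
= ok
>>> cull p: /zucu_os
= ok
>>> scribe p: /nora c: smujuslo
= created
>>> cull p: /nora
= ok
>>> openup p: /gara
= joji
>>> scribe p: /gara c: pidaca
= overwrote
>>> scribe p: /disofli c: jisnufa
= created


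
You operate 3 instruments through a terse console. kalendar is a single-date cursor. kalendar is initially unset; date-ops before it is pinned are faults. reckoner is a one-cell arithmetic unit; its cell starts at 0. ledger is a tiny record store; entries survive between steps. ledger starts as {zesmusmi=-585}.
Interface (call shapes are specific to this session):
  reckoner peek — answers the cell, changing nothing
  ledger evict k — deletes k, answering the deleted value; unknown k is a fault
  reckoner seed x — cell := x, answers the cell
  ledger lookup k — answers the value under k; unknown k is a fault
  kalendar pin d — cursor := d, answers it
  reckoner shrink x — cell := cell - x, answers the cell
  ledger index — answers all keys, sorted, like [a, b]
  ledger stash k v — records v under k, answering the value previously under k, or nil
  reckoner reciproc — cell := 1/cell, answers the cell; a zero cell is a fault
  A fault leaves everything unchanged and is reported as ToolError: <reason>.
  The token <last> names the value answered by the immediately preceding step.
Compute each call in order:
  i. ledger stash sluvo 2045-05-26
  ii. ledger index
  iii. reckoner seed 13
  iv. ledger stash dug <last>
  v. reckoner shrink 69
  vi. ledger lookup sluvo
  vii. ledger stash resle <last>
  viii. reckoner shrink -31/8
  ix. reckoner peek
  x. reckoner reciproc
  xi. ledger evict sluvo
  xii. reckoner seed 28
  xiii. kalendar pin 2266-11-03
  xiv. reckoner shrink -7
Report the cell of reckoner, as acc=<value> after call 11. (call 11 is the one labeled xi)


Answer: acc=-8/417

Derivation:
I run ledger stash passing sluvo, 2045-05-26, and observe nil.
I call ledger index, yielding [sluvo, zesmusmi].
Then reckoner seed passing 13, yielding 13.
Now I run ledger stash passing dug, <last>, which returns nil.
Next I call reckoner shrink passing 69: -56.
I try ledger lookup passing sluvo: 2045-05-26.
I try ledger stash passing resle, <last>: nil.
I try reckoner shrink passing -31/8, and see -417/8.
I invoke reckoner peek, and get -417/8.
Invoking reckoner reciproc: -8/417.
I use ledger evict passing sluvo: 2045-05-26.
Calling reckoner seed passing 28, which returns 28.
I call kalendar pin passing 2266-11-03, and see 2266-11-03.
I invoke reckoner shrink passing -7, which returns 35.


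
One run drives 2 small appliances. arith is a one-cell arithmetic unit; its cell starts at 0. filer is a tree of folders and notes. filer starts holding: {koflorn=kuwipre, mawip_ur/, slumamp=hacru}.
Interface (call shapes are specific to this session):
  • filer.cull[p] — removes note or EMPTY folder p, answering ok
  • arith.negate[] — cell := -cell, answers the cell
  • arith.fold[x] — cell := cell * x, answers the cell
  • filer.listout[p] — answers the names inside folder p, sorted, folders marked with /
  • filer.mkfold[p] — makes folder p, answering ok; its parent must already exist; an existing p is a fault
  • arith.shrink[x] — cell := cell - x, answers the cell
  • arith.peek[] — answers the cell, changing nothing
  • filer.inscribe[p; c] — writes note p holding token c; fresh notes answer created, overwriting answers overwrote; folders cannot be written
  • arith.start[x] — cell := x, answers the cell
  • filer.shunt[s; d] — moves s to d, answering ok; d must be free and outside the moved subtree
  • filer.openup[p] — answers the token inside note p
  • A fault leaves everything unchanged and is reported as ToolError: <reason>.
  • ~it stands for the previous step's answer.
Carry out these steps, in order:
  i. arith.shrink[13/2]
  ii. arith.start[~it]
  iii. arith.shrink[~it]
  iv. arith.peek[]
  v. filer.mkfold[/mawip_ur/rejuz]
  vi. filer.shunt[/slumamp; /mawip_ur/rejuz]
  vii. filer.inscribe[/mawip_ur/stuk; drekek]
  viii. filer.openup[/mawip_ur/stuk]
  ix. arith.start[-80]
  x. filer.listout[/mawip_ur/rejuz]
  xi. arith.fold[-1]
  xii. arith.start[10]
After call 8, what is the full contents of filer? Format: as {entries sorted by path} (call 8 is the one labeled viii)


~$ arith.shrink x='13/2'
= -13/2
~$ arith.start x='~it'
= -13/2
~$ arith.shrink x='~it'
= 0
~$ arith.peek
= 0
~$ filer.mkfold p='/mawip_ur/rejuz'
= ok
~$ filer.shunt s='/slumamp' d='/mawip_ur/rejuz'
= ToolError: exists
~$ filer.inscribe p='/mawip_ur/stuk' c='drekek'
= created
~$ filer.openup p='/mawip_ur/stuk'
= drekek
~$ arith.start x='-80'
= -80
~$ filer.listout p='/mawip_ur/rejuz'
= []
~$ arith.fold x='-1'
= 80
~$ arith.start x='10'
= 10

Answer: {koflorn=kuwipre, mawip_ur/, mawip_ur/rejuz/, mawip_ur/stuk=drekek, slumamp=hacru}


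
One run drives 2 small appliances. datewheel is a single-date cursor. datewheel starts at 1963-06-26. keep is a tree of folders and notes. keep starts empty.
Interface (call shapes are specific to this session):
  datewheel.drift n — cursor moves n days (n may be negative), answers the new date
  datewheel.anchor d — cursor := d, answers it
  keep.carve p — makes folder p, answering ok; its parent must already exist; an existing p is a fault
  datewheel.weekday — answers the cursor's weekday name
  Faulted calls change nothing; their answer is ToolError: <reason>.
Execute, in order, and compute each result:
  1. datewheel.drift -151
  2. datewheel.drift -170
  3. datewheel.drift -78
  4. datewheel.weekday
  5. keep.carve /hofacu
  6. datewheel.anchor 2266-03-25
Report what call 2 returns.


Answer: 1962-08-09

Derivation:
>> datewheel.drift(-151)
<< 1963-01-26
>> datewheel.drift(-170)
<< 1962-08-09
>> datewheel.drift(-78)
<< 1962-05-23
>> datewheel.weekday()
<< Wednesday
>> keep.carve(/hofacu)
<< ok
>> datewheel.anchor(2266-03-25)
<< 2266-03-25


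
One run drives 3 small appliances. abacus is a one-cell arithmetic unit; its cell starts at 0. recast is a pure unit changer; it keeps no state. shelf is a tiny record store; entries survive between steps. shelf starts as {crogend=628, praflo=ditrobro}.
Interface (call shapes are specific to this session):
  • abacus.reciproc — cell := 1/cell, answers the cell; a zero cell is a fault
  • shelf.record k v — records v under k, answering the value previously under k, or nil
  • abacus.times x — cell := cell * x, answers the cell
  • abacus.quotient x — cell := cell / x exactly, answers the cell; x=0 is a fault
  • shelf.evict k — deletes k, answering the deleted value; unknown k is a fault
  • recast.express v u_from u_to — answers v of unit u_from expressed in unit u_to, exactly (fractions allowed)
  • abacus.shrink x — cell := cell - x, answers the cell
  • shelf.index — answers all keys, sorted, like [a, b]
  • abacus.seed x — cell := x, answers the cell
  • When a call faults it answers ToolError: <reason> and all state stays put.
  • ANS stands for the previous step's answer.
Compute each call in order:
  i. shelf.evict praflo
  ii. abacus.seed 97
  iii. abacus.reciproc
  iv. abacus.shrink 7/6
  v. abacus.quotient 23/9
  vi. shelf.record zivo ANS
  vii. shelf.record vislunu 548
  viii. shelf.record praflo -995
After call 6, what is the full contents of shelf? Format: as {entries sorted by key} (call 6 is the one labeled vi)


Answer: {crogend=628, zivo=-2019/4462}

Derivation:
Now I run shelf.evict on k→praflo, giving ditrobro.
Next I call abacus.seed on x→97: 97.
I use abacus.reciproc(): 1/97.
I invoke abacus.shrink on x→7/6, and get -673/582.
Using abacus.quotient on x→23/9, giving -2019/4462.
Calling shelf.record on k→zivo, v→ANS, giving nil.
I use shelf.record on k→vislunu, v→548, → nil.
Then shelf.record on k→praflo, v→-995, — result: nil.


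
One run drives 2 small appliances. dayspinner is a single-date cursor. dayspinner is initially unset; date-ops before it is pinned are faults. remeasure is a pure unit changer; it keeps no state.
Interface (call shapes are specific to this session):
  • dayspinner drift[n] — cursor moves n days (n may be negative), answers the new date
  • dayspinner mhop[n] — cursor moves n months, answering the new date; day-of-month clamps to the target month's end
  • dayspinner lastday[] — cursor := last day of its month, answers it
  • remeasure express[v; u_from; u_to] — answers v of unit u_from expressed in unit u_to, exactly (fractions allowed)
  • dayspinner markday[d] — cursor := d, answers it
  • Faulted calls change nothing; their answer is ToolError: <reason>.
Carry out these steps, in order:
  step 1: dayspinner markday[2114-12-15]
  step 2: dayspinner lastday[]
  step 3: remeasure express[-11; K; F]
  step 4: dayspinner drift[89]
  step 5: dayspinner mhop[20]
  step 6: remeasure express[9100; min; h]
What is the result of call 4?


Answer: 2115-03-30

Derivation:
Now I run dayspinner markday using d='2114-12-15', and get 2114-12-15.
Then dayspinner lastday(), yielding 2114-12-31.
I invoke remeasure express using v='-11', u_from='K', u_to='F', — result: -47947/100.
I try dayspinner drift using n='89', and see 2115-03-30.
I use dayspinner mhop using n='20', yielding 2116-11-30.
I try remeasure express using v='9100', u_from='min', u_to='h': 455/3.


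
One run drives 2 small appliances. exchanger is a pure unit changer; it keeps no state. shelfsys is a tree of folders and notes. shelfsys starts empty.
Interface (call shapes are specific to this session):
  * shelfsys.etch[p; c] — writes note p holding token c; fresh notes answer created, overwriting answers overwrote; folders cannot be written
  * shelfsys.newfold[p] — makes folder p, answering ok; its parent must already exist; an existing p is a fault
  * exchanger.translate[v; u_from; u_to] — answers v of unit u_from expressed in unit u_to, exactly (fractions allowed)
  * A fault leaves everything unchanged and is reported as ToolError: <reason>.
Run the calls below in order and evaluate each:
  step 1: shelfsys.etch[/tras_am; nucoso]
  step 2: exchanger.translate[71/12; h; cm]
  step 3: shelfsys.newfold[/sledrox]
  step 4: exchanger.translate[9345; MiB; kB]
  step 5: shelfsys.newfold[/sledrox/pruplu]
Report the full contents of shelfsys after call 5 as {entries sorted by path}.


Answer: {sledrox/, sledrox/pruplu/, tras_am=nucoso}

Derivation:
# shelfsys.etch(p=/tras_am, c=nucoso) == created
# exchanger.translate(v=71/12, u_from=h, u_to=cm) == ToolError: incompatible units
# shelfsys.newfold(p=/sledrox) == ok
# exchanger.translate(v=9345, u_from=MiB, u_to=kB) == 244973568/25
# shelfsys.newfold(p=/sledrox/pruplu) == ok


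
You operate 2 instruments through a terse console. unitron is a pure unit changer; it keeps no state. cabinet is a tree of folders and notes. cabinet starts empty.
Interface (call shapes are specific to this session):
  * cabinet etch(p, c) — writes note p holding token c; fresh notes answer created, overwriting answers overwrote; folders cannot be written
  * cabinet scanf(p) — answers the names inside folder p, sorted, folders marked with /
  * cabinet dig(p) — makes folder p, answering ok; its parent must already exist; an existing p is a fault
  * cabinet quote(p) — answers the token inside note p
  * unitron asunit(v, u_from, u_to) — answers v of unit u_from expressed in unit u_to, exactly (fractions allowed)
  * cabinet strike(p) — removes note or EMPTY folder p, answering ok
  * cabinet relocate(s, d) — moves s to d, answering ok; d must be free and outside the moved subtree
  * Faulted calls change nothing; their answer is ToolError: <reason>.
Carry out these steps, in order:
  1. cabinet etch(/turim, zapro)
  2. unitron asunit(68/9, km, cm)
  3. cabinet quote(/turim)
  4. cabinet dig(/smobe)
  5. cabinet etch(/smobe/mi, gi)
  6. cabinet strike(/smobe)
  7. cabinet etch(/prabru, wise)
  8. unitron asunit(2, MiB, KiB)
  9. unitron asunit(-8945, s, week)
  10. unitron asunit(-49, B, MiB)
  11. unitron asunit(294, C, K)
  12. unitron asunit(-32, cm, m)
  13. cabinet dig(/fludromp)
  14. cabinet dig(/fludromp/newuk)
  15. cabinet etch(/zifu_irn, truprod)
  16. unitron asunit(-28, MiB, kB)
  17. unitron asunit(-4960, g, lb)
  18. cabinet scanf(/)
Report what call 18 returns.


# 1. cabinet etch(p='/turim', c='zapro') -> created
# 2. unitron asunit(v='68/9', u_from='km', u_to='cm') -> 6800000/9
# 3. cabinet quote(p='/turim') -> zapro
# 4. cabinet dig(p='/smobe') -> ok
# 5. cabinet etch(p='/smobe/mi', c='gi') -> created
# 6. cabinet strike(p='/smobe') -> ToolError: not empty
# 7. cabinet etch(p='/prabru', c='wise') -> created
# 8. unitron asunit(v='2', u_from='MiB', u_to='KiB') -> 2048
# 9. unitron asunit(v='-8945', u_from='s', u_to='week') -> -1789/120960
# 10. unitron asunit(v='-49', u_from='B', u_to='MiB') -> -49/1048576
# 11. unitron asunit(v='294', u_from='C', u_to='K') -> 11343/20
# 12. unitron asunit(v='-32', u_from='cm', u_to='m') -> -8/25
# 13. cabinet dig(p='/fludromp') -> ok
# 14. cabinet dig(p='/fludromp/newuk') -> ok
# 15. cabinet etch(p='/zifu_irn', c='truprod') -> created
# 16. unitron asunit(v='-28', u_from='MiB', u_to='kB') -> -3670016/125
# 17. unitron asunit(v='-4960', u_from='g', u_to='lb') -> -496000000/45359237
# 18. cabinet scanf(p='/') -> [fludromp/, prabru, smobe/, turim, zifu_irn]

Answer: [fludromp/, prabru, smobe/, turim, zifu_irn]


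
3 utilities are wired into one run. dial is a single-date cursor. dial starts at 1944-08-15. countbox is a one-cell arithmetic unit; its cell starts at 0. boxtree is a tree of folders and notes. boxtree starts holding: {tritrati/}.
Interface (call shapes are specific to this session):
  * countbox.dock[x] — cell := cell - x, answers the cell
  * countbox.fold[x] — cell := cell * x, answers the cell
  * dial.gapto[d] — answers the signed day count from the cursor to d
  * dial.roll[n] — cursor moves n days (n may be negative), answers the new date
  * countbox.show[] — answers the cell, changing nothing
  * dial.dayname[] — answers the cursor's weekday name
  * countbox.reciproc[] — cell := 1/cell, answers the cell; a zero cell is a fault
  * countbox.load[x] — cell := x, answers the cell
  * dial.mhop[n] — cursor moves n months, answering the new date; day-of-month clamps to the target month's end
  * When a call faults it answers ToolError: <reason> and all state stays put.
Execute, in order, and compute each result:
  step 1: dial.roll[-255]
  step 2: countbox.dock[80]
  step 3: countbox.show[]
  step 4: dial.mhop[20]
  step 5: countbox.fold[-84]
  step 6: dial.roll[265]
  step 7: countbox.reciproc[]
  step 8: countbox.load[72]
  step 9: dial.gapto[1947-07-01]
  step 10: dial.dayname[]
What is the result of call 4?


>> dial.roll(n→-255)
<< 1943-12-04
>> countbox.dock(x→80)
<< -80
>> countbox.show()
<< -80
>> dial.mhop(n→20)
<< 1945-08-04
>> countbox.fold(x→-84)
<< 6720
>> dial.roll(n→265)
<< 1946-04-26
>> countbox.reciproc()
<< 1/6720
>> countbox.load(x→72)
<< 72
>> dial.gapto(d→1947-07-01)
<< 431
>> dial.dayname()
<< Friday

Answer: 1945-08-04


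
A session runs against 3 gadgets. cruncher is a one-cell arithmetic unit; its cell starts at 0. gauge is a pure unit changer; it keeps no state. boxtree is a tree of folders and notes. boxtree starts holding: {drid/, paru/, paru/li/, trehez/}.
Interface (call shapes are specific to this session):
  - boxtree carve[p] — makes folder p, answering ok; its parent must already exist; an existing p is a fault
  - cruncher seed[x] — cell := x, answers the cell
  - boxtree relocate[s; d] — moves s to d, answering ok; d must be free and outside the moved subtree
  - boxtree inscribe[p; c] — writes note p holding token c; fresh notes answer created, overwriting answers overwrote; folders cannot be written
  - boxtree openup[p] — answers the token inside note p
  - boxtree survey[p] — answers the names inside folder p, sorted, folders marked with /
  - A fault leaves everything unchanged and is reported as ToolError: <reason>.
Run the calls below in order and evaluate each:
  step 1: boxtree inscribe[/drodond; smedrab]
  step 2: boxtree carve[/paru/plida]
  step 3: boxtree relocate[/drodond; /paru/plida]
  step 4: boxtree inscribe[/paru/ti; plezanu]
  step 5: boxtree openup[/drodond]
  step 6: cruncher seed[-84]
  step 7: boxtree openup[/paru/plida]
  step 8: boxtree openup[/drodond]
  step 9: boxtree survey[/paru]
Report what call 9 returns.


CALL boxtree inscribe[p=/drodond; c=smedrab]
RET  created
CALL boxtree carve[p=/paru/plida]
RET  ok
CALL boxtree relocate[s=/drodond; d=/paru/plida]
RET  ToolError: exists
CALL boxtree inscribe[p=/paru/ti; c=plezanu]
RET  created
CALL boxtree openup[p=/drodond]
RET  smedrab
CALL cruncher seed[x=-84]
RET  -84
CALL boxtree openup[p=/paru/plida]
RET  ToolError: is a directory
CALL boxtree openup[p=/drodond]
RET  smedrab
CALL boxtree survey[p=/paru]
RET  [li/, plida/, ti]

Answer: [li/, plida/, ti]


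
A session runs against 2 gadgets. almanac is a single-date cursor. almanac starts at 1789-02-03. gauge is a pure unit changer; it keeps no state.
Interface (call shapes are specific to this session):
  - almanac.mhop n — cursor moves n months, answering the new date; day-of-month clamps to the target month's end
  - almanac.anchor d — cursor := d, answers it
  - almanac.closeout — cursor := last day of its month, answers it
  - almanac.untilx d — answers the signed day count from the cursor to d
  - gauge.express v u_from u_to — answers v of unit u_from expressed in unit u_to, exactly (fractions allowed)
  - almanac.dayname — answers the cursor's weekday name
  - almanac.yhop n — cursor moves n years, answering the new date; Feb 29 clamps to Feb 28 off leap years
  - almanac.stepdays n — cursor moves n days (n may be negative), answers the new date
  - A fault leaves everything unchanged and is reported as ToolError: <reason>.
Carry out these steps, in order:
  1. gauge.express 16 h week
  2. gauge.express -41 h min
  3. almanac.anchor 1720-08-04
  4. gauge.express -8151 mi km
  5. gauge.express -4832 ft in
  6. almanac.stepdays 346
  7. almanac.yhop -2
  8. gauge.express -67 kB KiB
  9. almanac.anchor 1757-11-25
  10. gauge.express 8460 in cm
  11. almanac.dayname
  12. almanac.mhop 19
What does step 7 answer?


Then express on v='16', u_from='h', u_to='week', which returns 2/21.
Invoking express on v='-41', u_from='h', u_to='min', and observe -2460.
I invoke anchor on d='1720-08-04', → 1720-08-04.
Invoking express on v='-8151', u_from='mi', u_to='km', yielding -204965046/15625.
I run express on v='-4832', u_from='ft', u_to='in', and see -57984.
I use stepdays on n='346', which returns 1721-07-16.
Then yhop on n='-2', and see 1719-07-16.
I run express on v='-67', u_from='kB', u_to='KiB', and get -8375/128.
Then anchor on d='1757-11-25', — result: 1757-11-25.
Calling express on v='8460', u_from='in', u_to='cm', → 107442/5.
Then dayname, and observe Friday.
Invoking mhop on n='19', which returns 1759-06-25.

Answer: 1719-07-16


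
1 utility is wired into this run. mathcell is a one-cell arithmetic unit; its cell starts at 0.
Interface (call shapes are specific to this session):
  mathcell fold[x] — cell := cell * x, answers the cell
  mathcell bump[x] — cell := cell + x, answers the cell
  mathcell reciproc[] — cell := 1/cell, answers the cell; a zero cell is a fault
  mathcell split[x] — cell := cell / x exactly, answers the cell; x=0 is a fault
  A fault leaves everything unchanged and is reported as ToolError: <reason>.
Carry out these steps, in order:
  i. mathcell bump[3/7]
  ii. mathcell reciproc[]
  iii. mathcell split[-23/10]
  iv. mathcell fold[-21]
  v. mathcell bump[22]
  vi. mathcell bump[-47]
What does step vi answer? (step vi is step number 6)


Next I call mathcell bump using x: 3/7, and get 3/7.
I invoke mathcell reciproc, which returns 7/3.
I call mathcell split using x: -23/10, yielding -70/69.
I call mathcell fold using x: -21, and observe 490/23.
Invoking mathcell bump using x: 22, and see 996/23.
I run mathcell bump using x: -47, and observe -85/23.

Answer: -85/23


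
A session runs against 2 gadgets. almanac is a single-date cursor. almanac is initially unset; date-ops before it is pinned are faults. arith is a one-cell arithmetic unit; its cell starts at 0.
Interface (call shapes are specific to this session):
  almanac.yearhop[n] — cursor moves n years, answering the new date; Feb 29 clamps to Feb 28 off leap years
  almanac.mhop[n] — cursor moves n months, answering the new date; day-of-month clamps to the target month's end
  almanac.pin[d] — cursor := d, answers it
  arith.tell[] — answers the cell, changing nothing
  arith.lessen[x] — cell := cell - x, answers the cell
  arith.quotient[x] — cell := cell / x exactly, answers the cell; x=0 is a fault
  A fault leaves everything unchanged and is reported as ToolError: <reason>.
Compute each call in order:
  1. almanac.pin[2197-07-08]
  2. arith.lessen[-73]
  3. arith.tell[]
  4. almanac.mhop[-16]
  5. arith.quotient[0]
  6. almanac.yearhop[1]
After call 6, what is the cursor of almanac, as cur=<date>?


Answer: cur=2197-03-08

Derivation:
==> almanac.pin(d: 2197-07-08)
<== 2197-07-08
==> arith.lessen(x: -73)
<== 73
==> arith.tell()
<== 73
==> almanac.mhop(n: -16)
<== 2196-03-08
==> arith.quotient(x: 0)
<== ToolError: division by zero
==> almanac.yearhop(n: 1)
<== 2197-03-08


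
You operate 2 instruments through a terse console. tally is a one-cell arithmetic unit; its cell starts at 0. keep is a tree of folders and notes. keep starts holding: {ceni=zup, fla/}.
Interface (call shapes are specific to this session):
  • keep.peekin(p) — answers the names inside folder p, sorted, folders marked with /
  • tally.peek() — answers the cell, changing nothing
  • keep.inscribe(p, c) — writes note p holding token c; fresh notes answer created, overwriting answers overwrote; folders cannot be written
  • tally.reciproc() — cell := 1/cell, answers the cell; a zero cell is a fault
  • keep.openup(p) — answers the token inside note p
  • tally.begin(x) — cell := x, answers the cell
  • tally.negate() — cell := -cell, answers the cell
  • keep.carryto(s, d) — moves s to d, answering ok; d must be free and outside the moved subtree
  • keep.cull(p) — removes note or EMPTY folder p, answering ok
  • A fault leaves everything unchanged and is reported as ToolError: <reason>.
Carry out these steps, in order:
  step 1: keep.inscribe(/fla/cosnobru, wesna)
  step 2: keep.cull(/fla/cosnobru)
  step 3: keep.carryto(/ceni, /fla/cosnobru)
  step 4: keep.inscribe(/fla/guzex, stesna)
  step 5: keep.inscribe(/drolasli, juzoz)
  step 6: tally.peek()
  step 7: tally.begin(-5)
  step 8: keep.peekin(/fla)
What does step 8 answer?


Answer: [cosnobru, guzex]

Derivation:
>>> keep.inscribe /fla/cosnobru wesna
= created
>>> keep.cull /fla/cosnobru
= ok
>>> keep.carryto /ceni /fla/cosnobru
= ok
>>> keep.inscribe /fla/guzex stesna
= created
>>> keep.inscribe /drolasli juzoz
= created
>>> tally.peek
= 0
>>> tally.begin -5
= -5
>>> keep.peekin /fla
= [cosnobru, guzex]


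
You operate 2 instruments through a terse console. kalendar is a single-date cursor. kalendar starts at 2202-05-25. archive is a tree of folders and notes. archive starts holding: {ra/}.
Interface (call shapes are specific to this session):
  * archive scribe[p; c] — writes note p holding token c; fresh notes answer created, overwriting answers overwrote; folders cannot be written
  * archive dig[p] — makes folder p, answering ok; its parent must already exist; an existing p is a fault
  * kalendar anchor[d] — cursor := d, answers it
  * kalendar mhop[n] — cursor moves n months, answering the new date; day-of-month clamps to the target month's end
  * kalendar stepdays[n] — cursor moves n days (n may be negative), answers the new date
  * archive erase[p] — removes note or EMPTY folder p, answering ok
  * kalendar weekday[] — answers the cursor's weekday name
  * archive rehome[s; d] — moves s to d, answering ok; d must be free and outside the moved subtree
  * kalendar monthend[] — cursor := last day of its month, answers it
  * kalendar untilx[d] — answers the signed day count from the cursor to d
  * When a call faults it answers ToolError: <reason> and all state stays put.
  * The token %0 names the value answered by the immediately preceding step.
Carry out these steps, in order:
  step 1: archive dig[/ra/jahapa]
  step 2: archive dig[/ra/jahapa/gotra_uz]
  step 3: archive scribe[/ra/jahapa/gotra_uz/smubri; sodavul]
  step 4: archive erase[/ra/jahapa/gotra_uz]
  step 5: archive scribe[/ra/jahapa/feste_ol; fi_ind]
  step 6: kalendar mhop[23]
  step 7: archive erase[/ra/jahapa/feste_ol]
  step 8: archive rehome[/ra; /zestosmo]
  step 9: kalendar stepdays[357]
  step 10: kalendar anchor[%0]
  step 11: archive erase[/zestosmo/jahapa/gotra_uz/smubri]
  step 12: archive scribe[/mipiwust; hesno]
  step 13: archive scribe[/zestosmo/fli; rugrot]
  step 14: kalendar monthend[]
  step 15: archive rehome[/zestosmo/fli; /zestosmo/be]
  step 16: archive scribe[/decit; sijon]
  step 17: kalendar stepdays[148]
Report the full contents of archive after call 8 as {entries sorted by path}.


Answer: {zestosmo/, zestosmo/jahapa/, zestosmo/jahapa/gotra_uz/, zestosmo/jahapa/gotra_uz/smubri=sodavul}

Derivation:
Now I run archive dig using p=/ra/jahapa, which returns ok.
Calling archive dig using p=/ra/jahapa/gotra_uz, → ok.
Calling archive scribe using p=/ra/jahapa/gotra_uz/smubri, c=sodavul, which returns created.
Calling archive erase using p=/ra/jahapa/gotra_uz: ToolError: not empty.
I try archive scribe using p=/ra/jahapa/feste_ol, c=fi_ind, and get created.
Next I call kalendar mhop using n=23, and observe 2204-04-25.
I try archive erase using p=/ra/jahapa/feste_ol, and observe ok.
I invoke archive rehome using s=/ra, d=/zestosmo, → ok.
Using kalendar stepdays using n=357: 2205-04-17.
Invoking kalendar anchor using d=%0, and get 2205-04-17.
Next I call archive erase using p=/zestosmo/jahapa/gotra_uz/smubri, — result: ok.
I call archive scribe using p=/mipiwust, c=hesno, giving created.
Now I run archive scribe using p=/zestosmo/fli, c=rugrot, yielding created.
Calling kalendar monthend, yielding 2205-04-30.
I try archive rehome using s=/zestosmo/fli, d=/zestosmo/be: ok.
Calling archive scribe using p=/decit, c=sijon, and observe created.
Using kalendar stepdays using n=148, → 2205-09-25.


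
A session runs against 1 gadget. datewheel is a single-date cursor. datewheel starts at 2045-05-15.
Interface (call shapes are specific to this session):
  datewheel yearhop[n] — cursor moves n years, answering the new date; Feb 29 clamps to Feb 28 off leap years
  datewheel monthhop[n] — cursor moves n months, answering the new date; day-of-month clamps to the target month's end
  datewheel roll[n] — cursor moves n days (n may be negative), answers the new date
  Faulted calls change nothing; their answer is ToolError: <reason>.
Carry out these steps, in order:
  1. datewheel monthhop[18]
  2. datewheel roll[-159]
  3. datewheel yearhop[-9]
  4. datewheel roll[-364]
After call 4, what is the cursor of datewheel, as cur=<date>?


Answer: cur=2036-06-10

Derivation:
! 1. datewheel monthhop(n→18) ~> 2046-11-15
! 2. datewheel roll(n→-159) ~> 2046-06-09
! 3. datewheel yearhop(n→-9) ~> 2037-06-09
! 4. datewheel roll(n→-364) ~> 2036-06-10


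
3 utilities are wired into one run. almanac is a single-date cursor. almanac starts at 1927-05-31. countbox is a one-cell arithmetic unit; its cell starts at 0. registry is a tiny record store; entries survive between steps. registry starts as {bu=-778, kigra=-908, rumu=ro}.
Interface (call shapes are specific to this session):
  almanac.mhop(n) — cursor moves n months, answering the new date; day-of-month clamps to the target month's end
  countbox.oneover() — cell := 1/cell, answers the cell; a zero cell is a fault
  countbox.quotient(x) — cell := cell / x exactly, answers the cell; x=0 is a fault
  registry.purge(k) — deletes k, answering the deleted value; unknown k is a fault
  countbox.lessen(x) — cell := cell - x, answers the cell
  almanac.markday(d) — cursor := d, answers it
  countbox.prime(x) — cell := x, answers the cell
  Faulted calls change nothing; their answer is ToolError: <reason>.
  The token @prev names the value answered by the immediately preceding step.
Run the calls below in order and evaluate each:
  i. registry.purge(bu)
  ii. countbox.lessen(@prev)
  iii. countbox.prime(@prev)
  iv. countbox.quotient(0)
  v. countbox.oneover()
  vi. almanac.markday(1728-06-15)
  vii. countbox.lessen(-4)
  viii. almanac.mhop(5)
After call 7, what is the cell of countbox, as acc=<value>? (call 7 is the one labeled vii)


Answer: acc=3113/778

Derivation:
[in] registry.purge k='bu'
  -778
[in] countbox.lessen x='@prev'
  778
[in] countbox.prime x='@prev'
  778
[in] countbox.quotient x='0'
  ToolError: division by zero
[in] countbox.oneover
  1/778
[in] almanac.markday d='1728-06-15'
  1728-06-15
[in] countbox.lessen x='-4'
  3113/778
[in] almanac.mhop n='5'
  1728-11-15


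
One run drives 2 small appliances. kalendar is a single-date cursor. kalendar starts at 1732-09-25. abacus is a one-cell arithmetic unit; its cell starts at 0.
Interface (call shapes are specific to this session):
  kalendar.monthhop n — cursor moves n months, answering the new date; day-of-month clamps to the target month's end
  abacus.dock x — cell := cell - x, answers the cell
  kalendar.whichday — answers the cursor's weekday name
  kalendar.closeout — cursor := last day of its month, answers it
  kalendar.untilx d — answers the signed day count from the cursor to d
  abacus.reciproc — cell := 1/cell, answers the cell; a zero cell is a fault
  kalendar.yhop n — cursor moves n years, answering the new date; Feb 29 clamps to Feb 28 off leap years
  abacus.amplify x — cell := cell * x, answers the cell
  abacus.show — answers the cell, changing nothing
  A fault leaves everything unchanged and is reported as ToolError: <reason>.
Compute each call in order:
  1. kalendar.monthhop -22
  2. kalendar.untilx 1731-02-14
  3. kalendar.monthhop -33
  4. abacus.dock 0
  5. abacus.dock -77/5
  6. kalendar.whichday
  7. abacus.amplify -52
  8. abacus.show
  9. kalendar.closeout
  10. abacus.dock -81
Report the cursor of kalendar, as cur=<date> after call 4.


Next I call kalendar.monthhop passing n→-22: 1730-11-25.
Next I call kalendar.untilx passing d→1731-02-14, and see 81.
I invoke kalendar.monthhop passing n→-33, and see 1728-02-25.
Now I run abacus.dock passing x→0, which returns 0.
Then abacus.dock passing x→-77/5, which returns 77/5.
I call kalendar.whichday: Wednesday.
I call abacus.amplify passing x→-52, — result: -4004/5.
I run abacus.show, → -4004/5.
Next I call kalendar.closeout, and get 1728-02-29.
Using abacus.dock passing x→-81, and get -3599/5.

Answer: cur=1728-02-25
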